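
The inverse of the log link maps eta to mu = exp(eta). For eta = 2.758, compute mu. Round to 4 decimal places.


The inverse log link gives:
mu = exp(2.758) = 15.7683.

15.7683


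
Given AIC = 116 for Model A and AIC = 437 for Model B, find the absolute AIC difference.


|AIC_A - AIC_B| = |116 - 437| = 321.
Model A is preferred (lower AIC).

321


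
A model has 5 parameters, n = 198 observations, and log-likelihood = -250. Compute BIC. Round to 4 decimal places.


k * ln(n) = 5 * ln(198) = 5 * 5.288267 = 26.441335.
-2 * loglik = -2 * (-250) = 500.
BIC = 26.441335 + 500 = 526.441335, which rounds to 526.4413.

526.4413


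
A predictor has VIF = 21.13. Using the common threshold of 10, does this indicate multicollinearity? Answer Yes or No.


Check: VIF = 21.13 vs threshold = 10.
Since 21.13 >= 10, the answer is Yes.

Yes


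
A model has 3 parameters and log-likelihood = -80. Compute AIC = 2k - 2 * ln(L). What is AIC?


AIC = 2*3 - 2*(-80).
= 6 + 160 = 166.

166


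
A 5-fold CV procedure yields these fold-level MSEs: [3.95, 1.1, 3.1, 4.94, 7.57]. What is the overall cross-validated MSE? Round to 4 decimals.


Add all fold MSEs: 20.6600.
Divide by k = 5: 20.6600/5 = 4.1320.

4.1320


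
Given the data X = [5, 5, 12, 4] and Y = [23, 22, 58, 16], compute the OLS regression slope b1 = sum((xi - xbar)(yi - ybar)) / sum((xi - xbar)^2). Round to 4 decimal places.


Calculate xbar = 6.5000, ybar = 29.7500.
S_xx = 41.0000, S_xy = 211.5000.
Using b1 = S_xy / S_xx = 211.5000 / 41.0000, we get b1 = 5.1585.

5.1585


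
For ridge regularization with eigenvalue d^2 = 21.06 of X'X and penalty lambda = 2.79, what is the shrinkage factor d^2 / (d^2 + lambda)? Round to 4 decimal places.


Denominator = d^2 + lambda = 21.06 + 2.79 = 23.8500.
Shrinkage = 21.06 / 23.8500 = 0.8830.

0.8830


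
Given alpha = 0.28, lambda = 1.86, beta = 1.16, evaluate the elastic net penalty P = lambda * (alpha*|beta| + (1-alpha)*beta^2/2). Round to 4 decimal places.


alpha * |beta| = 0.28 * 1.16 = 0.3248.
(1-alpha) * beta^2/2 = 0.72 * 1.3456/2 = 0.4844.
Total = 1.86 * (0.3248 + 0.4844) = 1.5051.

1.5051


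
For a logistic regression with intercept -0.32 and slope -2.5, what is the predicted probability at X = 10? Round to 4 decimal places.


Compute z = -0.32 + (-2.5)(10) = -25.3200.
exp(-z) = 99159946045.7299.
P = 1/(1 + 99159946045.7299) = 0.0000.

0.0000


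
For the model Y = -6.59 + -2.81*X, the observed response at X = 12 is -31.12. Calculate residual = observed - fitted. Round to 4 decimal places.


Compute yhat = -6.59 + (-2.81)(12) = -40.3100.
Residual = actual - predicted = -31.12 - -40.3100 = 9.1900.

9.1900


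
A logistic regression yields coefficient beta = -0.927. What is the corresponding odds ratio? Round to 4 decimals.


Odds ratio = exp(beta) = exp(-0.927).
= 0.3957.

0.3957


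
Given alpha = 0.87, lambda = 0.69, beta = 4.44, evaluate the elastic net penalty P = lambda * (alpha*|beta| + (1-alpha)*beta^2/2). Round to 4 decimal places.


Compute:
L1 = 0.87 * 4.44 = 3.8628.
L2 = 0.13 * 4.44^2 / 2 = 1.2814.
Penalty = 0.69 * (3.8628 + 1.2814) = 3.5495.

3.5495


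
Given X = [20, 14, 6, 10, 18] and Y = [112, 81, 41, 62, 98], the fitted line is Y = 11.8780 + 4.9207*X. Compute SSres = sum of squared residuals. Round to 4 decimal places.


For each point, residual = actual - predicted.
Residuals: [1.7080, 0.2322, -0.4022, 0.9150, -2.4506].
Sum of squared residuals = 9.9756.

9.9756


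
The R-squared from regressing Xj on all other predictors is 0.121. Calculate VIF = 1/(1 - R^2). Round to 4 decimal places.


Using VIF = 1/(1 - R^2_j):
1 - 0.121 = 0.879.
VIF = 1.1377.

1.1377


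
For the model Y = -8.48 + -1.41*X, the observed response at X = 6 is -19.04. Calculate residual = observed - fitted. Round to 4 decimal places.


Fitted value at X = 6 is yhat = -8.48 + -1.41*6 = -16.9400.
Residual = -19.04 - -16.9400 = -2.1000.

-2.1000


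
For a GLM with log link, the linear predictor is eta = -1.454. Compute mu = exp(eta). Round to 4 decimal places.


Apply the inverse link:
mu = e^-1.454 = 0.2336.

0.2336


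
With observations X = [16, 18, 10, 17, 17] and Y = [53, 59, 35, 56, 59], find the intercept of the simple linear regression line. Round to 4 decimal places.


The slope is b1 = 3.1019.
Sample means are xbar = 15.6000 and ybar = 52.4000.
Intercept: b0 = 52.4000 - (3.1019)(15.6000) = 4.0097.

4.0097


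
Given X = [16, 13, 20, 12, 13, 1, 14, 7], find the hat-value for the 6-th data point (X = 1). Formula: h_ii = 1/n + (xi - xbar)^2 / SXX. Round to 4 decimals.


Mean of X: xbar = 12.0000.
SXX = 232.0000.
For X = 1: h = 1/8 + (1 - 12.0000)^2/232.0000 = 0.6466.

0.6466


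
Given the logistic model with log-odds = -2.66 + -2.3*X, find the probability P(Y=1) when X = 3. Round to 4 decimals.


Compute z = -2.66 + (-2.3)(3) = -9.5600.
exp(-z) = 14185.8462.
P = 1/(1 + 14185.8462) = 0.0001.

0.0001


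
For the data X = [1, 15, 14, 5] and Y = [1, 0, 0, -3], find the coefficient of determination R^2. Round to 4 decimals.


After computing the OLS fit (b0=-0.7176, b1=0.0249):
SSres = 8.9130, SStot = 9.0000.
R^2 = 1 - 8.9130/9.0000 = 0.0097.

0.0097


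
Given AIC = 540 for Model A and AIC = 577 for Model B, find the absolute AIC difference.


|AIC_A - AIC_B| = |540 - 577| = 37.
Model A is preferred (lower AIC).

37


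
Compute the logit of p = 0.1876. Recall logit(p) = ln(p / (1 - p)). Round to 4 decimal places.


Compute the odds: 0.1876/0.8124 = 0.2309.
Take the natural log: ln(0.2309) = -1.4657.

-1.4657


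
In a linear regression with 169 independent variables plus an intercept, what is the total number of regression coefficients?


Each predictor gets one coefficient, plus one intercept.
Total parameters = 169 + 1 = 170.

170


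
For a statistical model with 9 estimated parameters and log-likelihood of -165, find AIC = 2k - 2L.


Compute:
2k = 2*9 = 18.
-2*loglik = -2*(-165) = 330.
AIC = 18 + 330 = 348.

348


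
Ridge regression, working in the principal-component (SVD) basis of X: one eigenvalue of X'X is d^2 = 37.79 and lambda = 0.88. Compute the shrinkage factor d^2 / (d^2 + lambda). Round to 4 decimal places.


Compute the denominator: 37.79 + 0.88 = 38.6700.
Shrinkage factor = 37.79 / 38.6700 = 0.9772.

0.9772


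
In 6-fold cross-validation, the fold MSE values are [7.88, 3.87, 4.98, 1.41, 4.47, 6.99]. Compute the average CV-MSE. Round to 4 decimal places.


Total MSE across folds = 29.6000.
CV-MSE = 29.6000/6 = 4.9333.

4.9333


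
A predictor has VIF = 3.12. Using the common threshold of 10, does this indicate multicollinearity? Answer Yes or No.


Compare VIF = 3.12 to the threshold of 10.
3.12 < 10, so the answer is No.

No


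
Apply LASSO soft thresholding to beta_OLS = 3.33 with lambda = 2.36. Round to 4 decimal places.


Absolute value: |3.33| = 3.33.
Compare to lambda = 2.36.
Since |beta| > lambda, coefficient = sign(beta)*(|beta| - lambda) = 0.9700.

0.9700


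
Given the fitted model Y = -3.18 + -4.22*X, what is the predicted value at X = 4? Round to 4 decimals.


Predicted value:
Y = -3.18 + (-4.22)(4) = -3.18 + -16.8800 = -20.0600.

-20.0600


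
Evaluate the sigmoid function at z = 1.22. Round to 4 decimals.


exp(-1.2200) = 0.2952.
1 + exp(-z) = 1.2952.
sigmoid = 1/1.2952 = 0.7721.

0.7721


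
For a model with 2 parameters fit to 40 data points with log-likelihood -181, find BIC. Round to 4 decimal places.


Compute k*ln(n) = 2*ln(40) = 2*3.688879 = 7.377758.
Then -2*loglik = 362.
BIC = 7.377758 + 362 = 369.377758, which rounds to 369.3778.

369.3778


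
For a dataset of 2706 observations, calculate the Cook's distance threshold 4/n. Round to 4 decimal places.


The threshold is 4/n.
4/2706 = 0.0015.

0.0015


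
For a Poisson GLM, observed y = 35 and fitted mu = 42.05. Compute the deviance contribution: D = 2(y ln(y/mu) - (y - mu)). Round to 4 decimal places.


Compute y*ln(y/mu) = 35*ln(35/42.05) = 35*-0.183511 = -6.422885.
y - mu = -7.05.
D = 2*(-6.422885 - (-7.05)) = 1.254230, which rounds to 1.2542.

1.2542


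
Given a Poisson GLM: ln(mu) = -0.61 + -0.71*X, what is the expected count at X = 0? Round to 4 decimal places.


eta = -0.61 + -0.71 * 0 = -0.6100.
mu = exp(-0.6100) = 0.5434.

0.5434


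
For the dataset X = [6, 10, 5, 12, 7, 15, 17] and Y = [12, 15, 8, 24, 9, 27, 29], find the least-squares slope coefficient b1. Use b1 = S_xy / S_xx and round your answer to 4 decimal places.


First compute the means: xbar = 10.2857, ybar = 17.7143.
Then S_xx = sum((xi - xbar)^2) = 127.4286.
S_xy = sum((xi - xbar)(yi - ybar)) = 235.5714.
b1 = S_xy / S_xx = 235.5714 / 127.4286 = 1.8487.

1.8487


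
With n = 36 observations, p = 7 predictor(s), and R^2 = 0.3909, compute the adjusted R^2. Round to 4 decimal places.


Plug in: Adj R^2 = 1 - (1 - 0.3909) * 35/28.
= 1 - 0.6091 * 35/28
= 1 - 21.3185 / 28
= 1 - 0.7614 = 0.2386.

0.2386


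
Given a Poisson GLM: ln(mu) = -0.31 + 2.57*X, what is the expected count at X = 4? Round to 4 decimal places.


Compute eta = -0.31 + 2.57 * 4 = 9.9700.
Apply inverse link: mu = e^9.9700 = 21375.4854.

21375.4854


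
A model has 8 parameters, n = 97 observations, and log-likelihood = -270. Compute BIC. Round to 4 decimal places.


ln(97) = 4.574711.
k * ln(n) = 8 * 4.574711 = 36.597688.
-2L = 540.
BIC = 36.597688 + 540 = 576.597688, which rounds to 576.5977.

576.5977


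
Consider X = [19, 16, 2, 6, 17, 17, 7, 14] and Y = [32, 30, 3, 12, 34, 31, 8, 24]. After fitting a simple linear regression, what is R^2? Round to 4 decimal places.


After computing the OLS fit (b0=-1.5447, b1=1.9016):
SSres = 38.7943, SStot = 1049.5000.
R^2 = 1 - 38.7943/1049.5000 = 0.9630.

0.9630


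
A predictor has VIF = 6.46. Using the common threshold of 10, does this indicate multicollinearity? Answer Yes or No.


Check: VIF = 6.46 vs threshold = 10.
Since 6.46 < 10, the answer is No.

No


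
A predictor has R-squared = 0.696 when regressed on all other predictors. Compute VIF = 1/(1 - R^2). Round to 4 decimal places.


Denominator: 1 - 0.696 = 0.304.
VIF = 1 / 0.304 = 3.2895.

3.2895


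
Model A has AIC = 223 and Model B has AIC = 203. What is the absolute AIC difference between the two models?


Compute |223 - 203| = 20.
Model B has the smaller AIC.

20


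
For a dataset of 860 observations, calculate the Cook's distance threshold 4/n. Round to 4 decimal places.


The threshold is 4/n.
4/860 = 0.0047.

0.0047


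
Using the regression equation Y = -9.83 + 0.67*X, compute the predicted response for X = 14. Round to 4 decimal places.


Plug X = 14 into Y = -9.83 + 0.67*X:
Y = -9.83 + 9.3800 = -0.4500.

-0.4500


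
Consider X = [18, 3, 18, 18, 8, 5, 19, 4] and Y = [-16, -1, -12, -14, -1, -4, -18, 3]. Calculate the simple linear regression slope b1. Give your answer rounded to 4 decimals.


The sample means are xbar = 11.6250 and ybar = -7.8750.
Compute S_xx = 365.8750 and S_xy = -384.6250.
Slope b1 = S_xy / S_xx = -384.6250 / 365.8750 = -1.0512.

-1.0512


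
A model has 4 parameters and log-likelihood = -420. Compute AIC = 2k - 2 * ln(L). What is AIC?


Compute:
2k = 2*4 = 8.
-2*loglik = -2*(-420) = 840.
AIC = 8 + 840 = 848.

848


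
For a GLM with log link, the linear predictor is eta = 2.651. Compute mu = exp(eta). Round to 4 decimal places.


The inverse log link gives:
mu = exp(2.651) = 14.1682.

14.1682


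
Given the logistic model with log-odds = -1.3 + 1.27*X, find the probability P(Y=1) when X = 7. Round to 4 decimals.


Linear predictor: z = -1.3 + 1.27 * 7 = 7.5900.
P = 1/(1 + exp(-7.5900)) = 1/(1 + 0.0005) = 0.9995.

0.9995


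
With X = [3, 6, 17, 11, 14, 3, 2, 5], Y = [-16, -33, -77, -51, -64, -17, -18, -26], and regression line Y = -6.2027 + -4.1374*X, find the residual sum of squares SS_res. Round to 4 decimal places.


Compute predicted values, then residuals = yi - yhat_i.
Residuals: [2.6149, -1.9729, -0.4615, 0.7141, 0.1263, 1.6149, -3.5225, 0.8897].
SSres = sum(residual^2) = 27.2764.

27.2764


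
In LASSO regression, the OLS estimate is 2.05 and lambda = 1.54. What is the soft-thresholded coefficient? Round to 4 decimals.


|beta_OLS| = 2.05.
lambda = 1.54.
Since |beta| > lambda, coefficient = sign(beta)*(|beta| - lambda) = 0.5100.
Result = 0.5100.

0.5100


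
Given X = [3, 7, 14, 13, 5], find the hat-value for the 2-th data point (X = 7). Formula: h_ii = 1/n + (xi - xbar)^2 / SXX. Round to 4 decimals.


n = 5, xbar = 8.4000.
SXX = sum((xi - xbar)^2) = 95.2000.
h = 1/5 + (7 - 8.4000)^2 / 95.2000 = 0.2206.

0.2206


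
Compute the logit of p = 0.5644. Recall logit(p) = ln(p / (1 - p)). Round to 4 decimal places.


1 - p = 0.4356.
p/(1-p) = 1.2957.
logit = ln(1.2957) = 0.2590.

0.2590


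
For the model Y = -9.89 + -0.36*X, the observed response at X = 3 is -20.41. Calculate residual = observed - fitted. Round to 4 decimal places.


Fitted value at X = 3 is yhat = -9.89 + -0.36*3 = -10.9700.
Residual = -20.41 - -10.9700 = -9.4400.

-9.4400


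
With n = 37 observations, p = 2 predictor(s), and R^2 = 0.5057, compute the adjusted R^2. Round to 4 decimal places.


Using the formula:
(1 - 0.5057) = 0.4943.
Multiply by 36/34: 0.4943 * 36 = 17.7948, then 17.7948 / 34 = 0.5234.
Adj R^2 = 1 - 0.5234 = 0.4766.

0.4766


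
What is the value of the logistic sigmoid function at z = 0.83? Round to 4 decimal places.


exp(-0.8300) = 0.4360.
1 + exp(-z) = 1.4360.
sigmoid = 1/1.4360 = 0.6964.

0.6964


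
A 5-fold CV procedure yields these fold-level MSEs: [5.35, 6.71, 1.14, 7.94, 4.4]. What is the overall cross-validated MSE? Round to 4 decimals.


Add all fold MSEs: 25.5400.
Divide by k = 5: 25.5400/5 = 5.1080.

5.1080


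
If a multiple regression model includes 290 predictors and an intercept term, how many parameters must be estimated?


Total coefficients = number of predictors + 1 (for the intercept).
= 290 + 1 = 291.

291


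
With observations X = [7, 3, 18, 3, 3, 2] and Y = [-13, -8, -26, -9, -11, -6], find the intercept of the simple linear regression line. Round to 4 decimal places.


The slope is b1 = -1.1543.
Sample means are xbar = 6.0000 and ybar = -12.1667.
Intercept: b0 = -12.1667 - (-1.1543)(6.0000) = -5.2411.

-5.2411


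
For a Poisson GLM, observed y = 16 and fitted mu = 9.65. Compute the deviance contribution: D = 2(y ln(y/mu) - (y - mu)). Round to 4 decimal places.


y/mu = 16/9.65 = 1.658031 (approx.), and ln(16/9.65) = 0.505631.
y * ln(y/mu) = 16 * 0.505631 = 8.090096.
y - mu = 6.35.
D = 2 * (8.090096 - 6.35) = 3.480192, which rounds to 3.4802.

3.4802


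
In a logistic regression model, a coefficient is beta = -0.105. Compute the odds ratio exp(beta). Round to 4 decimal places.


Odds ratio = exp(beta) = exp(-0.105).
= 0.9003.

0.9003


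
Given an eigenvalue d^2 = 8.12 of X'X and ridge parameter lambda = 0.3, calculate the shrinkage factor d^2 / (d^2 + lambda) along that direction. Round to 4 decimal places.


Compute the denominator: 8.12 + 0.3 = 8.4200.
Shrinkage factor = 8.12 / 8.4200 = 0.9644.

0.9644


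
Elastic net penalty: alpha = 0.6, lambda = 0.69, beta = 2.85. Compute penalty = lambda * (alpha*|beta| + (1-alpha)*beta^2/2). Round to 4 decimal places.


L1 component = 0.6 * |2.85| = 1.7100.
L2 component = 0.4 * 2.85^2 / 2 = 1.6245.
Penalty = 0.69 * (1.7100 + 1.6245) = 0.69 * 3.3345 = 2.3008.

2.3008


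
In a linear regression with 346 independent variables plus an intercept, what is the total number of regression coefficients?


Each predictor gets one coefficient, plus one intercept.
Total parameters = 346 + 1 = 347.

347


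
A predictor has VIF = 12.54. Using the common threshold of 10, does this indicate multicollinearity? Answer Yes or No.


Compare VIF = 12.54 to the threshold of 10.
12.54 >= 10, so the answer is Yes.

Yes


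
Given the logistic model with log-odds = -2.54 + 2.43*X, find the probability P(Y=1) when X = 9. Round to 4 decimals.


z = -2.54 + 2.43 * 9 = 19.3300.
Sigmoid: P = 1 / (1 + exp(-19.3300)) = 1.0000.

1.0000


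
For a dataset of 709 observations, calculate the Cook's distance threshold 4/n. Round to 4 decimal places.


The threshold is 4/n.
4/709 = 0.0056.

0.0056


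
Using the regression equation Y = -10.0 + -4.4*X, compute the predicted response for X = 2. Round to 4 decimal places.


Substitute X = 2 into the equation:
Y = -10.0 + -4.4 * 2 = -10.0 + -8.8000 = -18.8000.

-18.8000


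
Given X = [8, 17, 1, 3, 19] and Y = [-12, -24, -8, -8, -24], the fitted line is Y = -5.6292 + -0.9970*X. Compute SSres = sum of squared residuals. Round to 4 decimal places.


Compute predicted values, then residuals = yi - yhat_i.
Residuals: [1.6052, -1.4218, -1.3738, 0.6202, 0.5722].
SSres = sum(residual^2) = 7.1976.

7.1976


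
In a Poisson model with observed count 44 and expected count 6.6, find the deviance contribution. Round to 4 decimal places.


y/mu = 44/6.6 = 6.666667 (approx.), and ln(44/6.6) = 1.897120.
y * ln(y/mu) = 44 * 1.897120 = 83.473280.
y - mu = 37.4.
D = 2 * (83.473280 - 37.4) = 92.146560, which rounds to 92.1466.

92.1466


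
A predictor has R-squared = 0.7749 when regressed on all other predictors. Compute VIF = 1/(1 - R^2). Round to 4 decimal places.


Denominator: 1 - 0.7749 = 0.2251.
VIF = 1 / 0.2251 = 4.4425.

4.4425


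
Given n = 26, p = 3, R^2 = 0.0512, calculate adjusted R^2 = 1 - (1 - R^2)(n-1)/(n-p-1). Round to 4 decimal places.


Adjusted R^2 = 1 - (1 - R^2) * (n-1)/(n-p-1).
(1 - R^2) = 0.9488.
(n-1)/(n-p-1) = 25/22.
(1 - R^2) * (n-1) = 0.9488 * 25 = 23.7200.
Divide by (n-p-1): 23.7200 / 22 = 1.0782.
Adj R^2 = 1 - 1.0782 = -0.0782.

-0.0782


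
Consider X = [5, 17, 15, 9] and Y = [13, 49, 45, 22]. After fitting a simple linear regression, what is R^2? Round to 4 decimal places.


After computing the OLS fit (b0=-4.0824, b1=3.1593):
SSres = 10.4396, SStot = 918.7500.
R^2 = 1 - 10.4396/918.7500 = 0.9886.

0.9886


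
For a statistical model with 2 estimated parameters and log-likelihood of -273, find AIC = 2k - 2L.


AIC = 2k - 2*loglik = 2(2) - 2(-273).
= 4 + 546 = 550.

550


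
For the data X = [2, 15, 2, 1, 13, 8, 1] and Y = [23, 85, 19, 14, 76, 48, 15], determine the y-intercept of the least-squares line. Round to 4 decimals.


The slope is b1 = 5.0000.
Sample means are xbar = 6.0000 and ybar = 40.0000.
Intercept: b0 = 40.0000 - (5.0000)(6.0000) = 10.0000.

10.0000


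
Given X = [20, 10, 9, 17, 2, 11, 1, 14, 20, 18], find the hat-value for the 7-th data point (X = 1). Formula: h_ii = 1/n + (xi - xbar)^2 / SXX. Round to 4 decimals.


Compute xbar = 12.2000 with n = 10 observations.
SXX = 427.6000.
Leverage = 1/10 + (1 - 12.2000)^2/427.6000 = 0.3934.

0.3934


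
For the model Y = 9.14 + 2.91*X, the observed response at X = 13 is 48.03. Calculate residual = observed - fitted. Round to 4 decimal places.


Compute yhat = 9.14 + (2.91)(13) = 46.9700.
Residual = actual - predicted = 48.03 - 46.9700 = 1.0600.

1.0600


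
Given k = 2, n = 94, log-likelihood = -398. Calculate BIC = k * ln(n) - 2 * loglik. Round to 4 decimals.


k * ln(n) = 2 * ln(94) = 2 * 4.543295 = 9.086590.
-2 * loglik = -2 * (-398) = 796.
BIC = 9.086590 + 796 = 805.086590, which rounds to 805.0866.

805.0866


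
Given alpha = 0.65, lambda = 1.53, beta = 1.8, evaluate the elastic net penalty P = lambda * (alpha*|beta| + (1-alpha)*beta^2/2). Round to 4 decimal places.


alpha * |beta| = 0.65 * 1.8 = 1.1700.
(1-alpha) * beta^2/2 = 0.35 * 3.2400/2 = 0.5670.
Total = 1.53 * (1.1700 + 0.5670) = 2.6576.

2.6576


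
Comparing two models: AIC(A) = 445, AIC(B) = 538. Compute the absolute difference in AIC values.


Absolute difference = |445 - 538| = 93.
The model with lower AIC (A) is preferred.

93


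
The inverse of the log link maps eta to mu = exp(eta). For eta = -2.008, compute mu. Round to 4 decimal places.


Apply the inverse link:
mu = e^-2.008 = 0.1343.

0.1343


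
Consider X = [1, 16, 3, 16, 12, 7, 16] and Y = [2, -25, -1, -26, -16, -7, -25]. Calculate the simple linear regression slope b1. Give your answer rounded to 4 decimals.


First compute the means: xbar = 10.1429, ybar = -14.0000.
Then S_xx = sum((xi - xbar)^2) = 250.8571.
S_xy = sum((xi - xbar)(yi - ybar)) = -464.0000.
b1 = S_xy / S_xx = -464.0000 / 250.8571 = -1.8497.

-1.8497


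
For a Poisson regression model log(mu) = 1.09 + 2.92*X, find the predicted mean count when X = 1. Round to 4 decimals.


Linear predictor: eta = 1.09 + (2.92)(1) = 4.0100.
Expected count: mu = exp(4.0100) = 55.1469.

55.1469


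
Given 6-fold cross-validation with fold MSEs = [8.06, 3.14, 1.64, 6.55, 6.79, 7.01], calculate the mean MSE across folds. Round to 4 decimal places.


Add all fold MSEs: 33.1900.
Divide by k = 6: 33.1900/6 = 5.5317.

5.5317


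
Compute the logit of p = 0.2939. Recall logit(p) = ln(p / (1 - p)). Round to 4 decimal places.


The odds are p/(1-p) = 0.2939 / 0.7061 = 0.4162.
logit(p) = ln(0.4162) = -0.8765.

-0.8765


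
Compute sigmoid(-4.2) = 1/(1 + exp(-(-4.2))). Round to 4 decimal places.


First, exp(4.2000) = 66.6863.
Then sigma(z) = 1/(1 + 66.6863) = 0.0148.

0.0148


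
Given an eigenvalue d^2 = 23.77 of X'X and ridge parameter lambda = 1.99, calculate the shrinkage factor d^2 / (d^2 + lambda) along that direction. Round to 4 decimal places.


Denominator = d^2 + lambda = 23.77 + 1.99 = 25.7600.
Shrinkage = 23.77 / 25.7600 = 0.9227.

0.9227


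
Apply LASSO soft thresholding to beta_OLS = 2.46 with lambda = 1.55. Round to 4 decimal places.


Check: |2.46| = 2.46 vs lambda = 1.55.
Since |beta| > lambda, coefficient = sign(beta)*(|beta| - lambda) = 0.9100.
Soft-thresholded coefficient = 0.9100.

0.9100


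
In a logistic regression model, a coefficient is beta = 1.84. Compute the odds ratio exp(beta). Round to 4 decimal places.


exp(1.84) = 6.2965.
So the odds ratio is 6.2965.

6.2965


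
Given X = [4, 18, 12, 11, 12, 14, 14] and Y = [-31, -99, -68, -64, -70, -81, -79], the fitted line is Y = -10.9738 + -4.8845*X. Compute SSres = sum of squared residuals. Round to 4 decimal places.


Compute predicted values, then residuals = yi - yhat_i.
Residuals: [-0.4882, -0.1052, 1.5878, 0.7033, -0.4122, -1.6432, 0.3568].
SSres = sum(residual^2) = 6.2625.

6.2625


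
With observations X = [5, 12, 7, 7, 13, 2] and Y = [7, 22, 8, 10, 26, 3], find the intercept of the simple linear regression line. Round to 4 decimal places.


The slope is b1 = 2.1336.
Sample means are xbar = 7.6667 and ybar = 12.6667.
Intercept: b0 = 12.6667 - (2.1336)(7.6667) = -3.6908.

-3.6908


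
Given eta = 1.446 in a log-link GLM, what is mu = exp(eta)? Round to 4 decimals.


Apply the inverse link:
mu = e^1.446 = 4.2461.

4.2461


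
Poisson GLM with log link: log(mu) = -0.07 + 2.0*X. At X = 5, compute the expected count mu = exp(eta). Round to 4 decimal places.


Compute eta = -0.07 + 2.0 * 5 = 9.9300.
Apply inverse link: mu = e^9.9300 = 20537.3406.

20537.3406


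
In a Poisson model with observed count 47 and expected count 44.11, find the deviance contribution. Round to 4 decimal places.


Compute y*ln(y/mu) = 47*ln(47/44.11) = 47*0.063461 = 2.982667.
y - mu = 2.89.
D = 2*(2.982667 - (2.89)) = 0.185334, which rounds to 0.1853.

0.1853


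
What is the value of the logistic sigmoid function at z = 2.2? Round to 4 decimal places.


First, exp(-2.2000) = 0.1108.
Then sigma(z) = 1/(1 + 0.1108) = 0.9002.

0.9002


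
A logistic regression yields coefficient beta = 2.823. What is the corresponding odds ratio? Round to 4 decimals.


The odds ratio is computed as:
OR = e^(2.823) = 16.8273.

16.8273


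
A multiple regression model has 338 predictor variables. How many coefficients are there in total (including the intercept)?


Total coefficients = number of predictors + 1 (for the intercept).
= 338 + 1 = 339.

339


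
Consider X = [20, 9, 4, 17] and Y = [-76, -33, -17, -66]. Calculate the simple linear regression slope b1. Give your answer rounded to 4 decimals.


The sample means are xbar = 12.5000 and ybar = -48.0000.
Compute S_xx = 161.0000 and S_xy = -607.0000.
Slope b1 = S_xy / S_xx = -607.0000 / 161.0000 = -3.7702.

-3.7702


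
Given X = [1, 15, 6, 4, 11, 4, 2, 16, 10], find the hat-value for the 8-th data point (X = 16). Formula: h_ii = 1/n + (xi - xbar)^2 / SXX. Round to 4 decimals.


Mean of X: xbar = 7.6667.
SXX = 246.0000.
For X = 16: h = 1/9 + (16 - 7.6667)^2/246.0000 = 0.3934.

0.3934


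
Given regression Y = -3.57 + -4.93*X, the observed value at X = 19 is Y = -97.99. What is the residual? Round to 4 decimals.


Compute yhat = -3.57 + (-4.93)(19) = -97.2400.
Residual = actual - predicted = -97.99 - -97.2400 = -0.7500.

-0.7500


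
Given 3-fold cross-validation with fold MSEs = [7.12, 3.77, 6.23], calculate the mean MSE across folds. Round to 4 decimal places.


Add all fold MSEs: 17.1200.
Divide by k = 3: 17.1200/3 = 5.7067.

5.7067


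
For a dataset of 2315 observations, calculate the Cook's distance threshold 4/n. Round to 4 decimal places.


Cook's distance cutoff = 4/n = 4/2315.
= 0.0017.

0.0017


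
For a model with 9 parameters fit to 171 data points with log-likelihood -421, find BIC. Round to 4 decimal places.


Compute k*ln(n) = 9*ln(171) = 9*5.141664 = 46.274976.
Then -2*loglik = 842.
BIC = 46.274976 + 842 = 888.274976, which rounds to 888.2750.

888.2750


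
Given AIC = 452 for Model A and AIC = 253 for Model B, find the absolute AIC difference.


|AIC_A - AIC_B| = |452 - 253| = 199.
Model B is preferred (lower AIC).

199


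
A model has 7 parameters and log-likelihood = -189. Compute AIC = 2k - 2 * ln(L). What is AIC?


AIC = 2*7 - 2*(-189).
= 14 + 378 = 392.

392


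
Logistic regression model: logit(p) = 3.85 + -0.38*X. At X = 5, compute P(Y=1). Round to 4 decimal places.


Compute z = 3.85 + (-0.38)(5) = 1.9500.
exp(-z) = 0.1423.
P = 1/(1 + 0.1423) = 0.8754.

0.8754


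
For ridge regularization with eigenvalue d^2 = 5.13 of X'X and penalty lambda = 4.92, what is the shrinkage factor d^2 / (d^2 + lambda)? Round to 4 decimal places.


Compute the denominator: 5.13 + 4.92 = 10.0500.
Shrinkage factor = 5.13 / 10.0500 = 0.5104.

0.5104


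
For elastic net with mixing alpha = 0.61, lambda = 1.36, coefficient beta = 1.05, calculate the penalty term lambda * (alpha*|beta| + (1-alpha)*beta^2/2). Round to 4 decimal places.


alpha * |beta| = 0.61 * 1.05 = 0.6405.
(1-alpha) * beta^2/2 = 0.39 * 1.1025/2 = 0.2150.
Total = 1.36 * (0.6405 + 0.2150) = 1.1635.

1.1635


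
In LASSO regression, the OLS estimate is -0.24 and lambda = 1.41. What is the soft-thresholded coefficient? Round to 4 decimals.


|beta_OLS| = 0.24.
lambda = 1.41.
Since |beta| <= lambda, the coefficient is set to 0.
Result = 0.0000.

0.0000


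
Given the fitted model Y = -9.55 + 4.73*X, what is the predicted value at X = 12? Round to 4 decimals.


Predicted value:
Y = -9.55 + (4.73)(12) = -9.55 + 56.7600 = 47.2100.

47.2100


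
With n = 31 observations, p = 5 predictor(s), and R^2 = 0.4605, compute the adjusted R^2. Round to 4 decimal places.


Plug in: Adj R^2 = 1 - (1 - 0.4605) * 30/25.
= 1 - 0.5395 * 30/25
= 1 - 16.1850 / 25
= 1 - 0.6474 = 0.3526.

0.3526


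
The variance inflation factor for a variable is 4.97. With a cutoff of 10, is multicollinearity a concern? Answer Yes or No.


Compare VIF = 4.97 to the threshold of 10.
4.97 < 10, so the answer is No.

No


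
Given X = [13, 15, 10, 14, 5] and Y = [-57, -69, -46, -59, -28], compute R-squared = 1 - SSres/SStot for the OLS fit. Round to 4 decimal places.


After computing the OLS fit (b0=-8.1933, b1=-3.8252):
SSres = 20.8067, SStot = 974.8000.
R^2 = 1 - 20.8067/974.8000 = 0.9787.

0.9787


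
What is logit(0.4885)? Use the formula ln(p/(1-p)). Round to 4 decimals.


Compute the odds: 0.4885/0.5115 = 0.9550.
Take the natural log: ln(0.9550) = -0.0460.

-0.0460


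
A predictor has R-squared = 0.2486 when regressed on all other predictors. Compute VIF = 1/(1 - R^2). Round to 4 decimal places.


Using VIF = 1/(1 - R^2_j):
1 - 0.2486 = 0.7514.
VIF = 1.3308.

1.3308


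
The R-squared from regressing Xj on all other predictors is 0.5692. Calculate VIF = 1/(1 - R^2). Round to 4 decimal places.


Using VIF = 1/(1 - R^2_j):
1 - 0.5692 = 0.4308.
VIF = 2.3213.

2.3213


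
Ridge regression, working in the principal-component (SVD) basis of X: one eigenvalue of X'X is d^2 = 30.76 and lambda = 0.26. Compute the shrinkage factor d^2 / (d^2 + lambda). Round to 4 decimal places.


d^2 + lambda = 30.76 + 0.26 = 31.0200.
Shrinkage factor = 30.76/31.0200 = 0.9916.

0.9916


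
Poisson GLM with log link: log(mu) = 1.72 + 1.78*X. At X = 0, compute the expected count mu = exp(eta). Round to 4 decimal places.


Compute eta = 1.72 + 1.78 * 0 = 1.7200.
Apply inverse link: mu = e^1.7200 = 5.5845.

5.5845


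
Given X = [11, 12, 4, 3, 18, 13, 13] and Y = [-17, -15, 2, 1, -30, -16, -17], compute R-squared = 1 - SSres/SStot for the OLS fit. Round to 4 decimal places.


The fitted line is Y = 8.8098 + -2.0766*X.
SSres = 23.0042, SStot = 754.8571.
R^2 = 1 - SSres/SStot = 0.9695.

0.9695


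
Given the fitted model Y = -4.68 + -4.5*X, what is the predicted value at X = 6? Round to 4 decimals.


Predicted value:
Y = -4.68 + (-4.5)(6) = -4.68 + -27.0000 = -31.6800.

-31.6800


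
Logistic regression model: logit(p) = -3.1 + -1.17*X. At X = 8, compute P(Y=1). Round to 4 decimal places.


Compute z = -3.1 + (-1.17)(8) = -12.4600.
exp(-z) = 257815.6310.
P = 1/(1 + 257815.6310) = 0.0000.

0.0000


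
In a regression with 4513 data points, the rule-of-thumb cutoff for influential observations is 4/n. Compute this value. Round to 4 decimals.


Cook's distance cutoff = 4/n = 4/4513.
= 0.0009.

0.0009


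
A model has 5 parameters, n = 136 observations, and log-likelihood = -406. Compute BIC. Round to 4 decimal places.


ln(136) = 4.912655.
k * ln(n) = 5 * 4.912655 = 24.563275.
-2L = 812.
BIC = 24.563275 + 812 = 836.563275, which rounds to 836.5633.

836.5633


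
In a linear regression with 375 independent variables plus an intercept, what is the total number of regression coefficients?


Each predictor gets one coefficient, plus one intercept.
Total parameters = 375 + 1 = 376.

376


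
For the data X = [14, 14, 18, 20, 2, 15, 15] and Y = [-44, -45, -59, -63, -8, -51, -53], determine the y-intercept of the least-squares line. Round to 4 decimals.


Compute b1 = -3.1414 from the OLS formula.
With xbar = 14.0000 and ybar = -46.1429, the intercept is:
b0 = -46.1429 - -3.1414 * 14.0000 = -2.1631.

-2.1631


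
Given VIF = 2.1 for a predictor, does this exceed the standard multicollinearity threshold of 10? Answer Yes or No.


Check: VIF = 2.1 vs threshold = 10.
Since 2.1 < 10, the answer is No.

No


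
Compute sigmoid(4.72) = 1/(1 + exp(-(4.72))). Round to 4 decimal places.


First, exp(-4.7200) = 0.0089.
Then sigma(z) = 1/(1 + 0.0089) = 0.9912.

0.9912


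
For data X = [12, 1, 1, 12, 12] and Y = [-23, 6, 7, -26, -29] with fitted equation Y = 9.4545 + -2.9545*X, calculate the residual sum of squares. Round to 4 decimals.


For each point, residual = actual - predicted.
Residuals: [2.9995, -0.5000, 0.5000, -0.0005, -3.0005].
Sum of squared residuals = 18.5000.

18.5000


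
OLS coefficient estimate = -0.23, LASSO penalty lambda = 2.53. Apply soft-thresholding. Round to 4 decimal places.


|beta_OLS| = 0.23.
lambda = 2.53.
Since |beta| <= lambda, the coefficient is set to 0.
Result = 0.0000.

0.0000


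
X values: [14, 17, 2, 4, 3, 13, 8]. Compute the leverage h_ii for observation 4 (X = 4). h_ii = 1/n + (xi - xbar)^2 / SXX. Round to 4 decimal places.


n = 7, xbar = 8.7143.
SXX = sum((xi - xbar)^2) = 215.4286.
h = 1/7 + (4 - 8.7143)^2 / 215.4286 = 0.2460.

0.2460


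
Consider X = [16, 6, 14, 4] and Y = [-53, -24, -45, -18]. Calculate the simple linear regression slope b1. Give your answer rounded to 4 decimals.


Calculate xbar = 10.0000, ybar = -35.0000.
S_xx = 104.0000, S_xy = -294.0000.
Using b1 = S_xy / S_xx = -294.0000 / 104.0000, we get b1 = -2.8269.

-2.8269


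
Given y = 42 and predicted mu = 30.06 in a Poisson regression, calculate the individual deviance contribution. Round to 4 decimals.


First: ln(42/30.06) = 0.334474.
Then: 42 * 0.334474 = 14.047908.
y - mu = 42 - 30.06 = 11.94.
D = 2(14.047908 - 11.94) = 4.215816, which rounds to 4.2158.

4.2158


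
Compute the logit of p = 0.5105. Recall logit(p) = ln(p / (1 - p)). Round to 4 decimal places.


The odds are p/(1-p) = 0.5105 / 0.4895 = 1.0429.
logit(p) = ln(1.0429) = 0.0420.

0.0420


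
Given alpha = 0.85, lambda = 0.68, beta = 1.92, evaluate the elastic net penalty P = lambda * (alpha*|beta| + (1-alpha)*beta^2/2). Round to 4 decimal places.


L1 component = 0.85 * |1.92| = 1.6320.
L2 component = 0.15 * 1.92^2 / 2 = 0.2765.
Penalty = 0.68 * (1.6320 + 0.2765) = 0.68 * 1.9085 = 1.2978.

1.2978


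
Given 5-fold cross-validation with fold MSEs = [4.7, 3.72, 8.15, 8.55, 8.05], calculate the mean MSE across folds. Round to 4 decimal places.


Total MSE across folds = 33.1700.
CV-MSE = 33.1700/5 = 6.6340.

6.6340


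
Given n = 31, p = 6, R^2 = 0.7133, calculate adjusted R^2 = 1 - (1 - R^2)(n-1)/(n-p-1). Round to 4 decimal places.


Plug in: Adj R^2 = 1 - (1 - 0.7133) * 30/24.
= 1 - 0.2867 * 30/24
= 1 - 8.6010 / 24
= 1 - 0.3584 = 0.6416.

0.6416


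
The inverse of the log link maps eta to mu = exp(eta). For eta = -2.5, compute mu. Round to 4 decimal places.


mu = exp(eta) = exp(-2.5).
= 0.0821.

0.0821


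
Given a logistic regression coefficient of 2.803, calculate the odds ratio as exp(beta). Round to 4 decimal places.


exp(2.803) = 16.4941.
So the odds ratio is 16.4941.

16.4941


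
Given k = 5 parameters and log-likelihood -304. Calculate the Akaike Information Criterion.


Compute:
2k = 2*5 = 10.
-2*loglik = -2*(-304) = 608.
AIC = 10 + 608 = 618.

618


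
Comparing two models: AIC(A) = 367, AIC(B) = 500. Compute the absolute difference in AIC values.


Absolute difference = |367 - 500| = 133.
The model with lower AIC (A) is preferred.

133


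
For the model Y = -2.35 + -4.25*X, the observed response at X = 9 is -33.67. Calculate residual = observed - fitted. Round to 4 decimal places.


Fitted value at X = 9 is yhat = -2.35 + -4.25*9 = -40.6000.
Residual = -33.67 - -40.6000 = 6.9300.

6.9300


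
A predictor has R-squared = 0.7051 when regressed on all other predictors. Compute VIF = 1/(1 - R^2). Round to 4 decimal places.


VIF = 1 / (1 - 0.7051).
= 1 / 0.2949 = 3.3910.

3.3910


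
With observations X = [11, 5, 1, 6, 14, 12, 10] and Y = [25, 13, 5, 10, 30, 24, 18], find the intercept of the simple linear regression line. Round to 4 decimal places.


Compute b1 = 1.9045 from the OLS formula.
With xbar = 8.4286 and ybar = 17.8571, the intercept is:
b0 = 17.8571 - 1.9045 * 8.4286 = 1.8045.

1.8045


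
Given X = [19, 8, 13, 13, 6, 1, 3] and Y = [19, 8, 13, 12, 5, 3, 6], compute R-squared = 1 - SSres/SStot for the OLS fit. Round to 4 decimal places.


The fitted line is Y = 1.7302 + 0.8554*X.
SSres = 8.6523, SStot = 185.7143.
R^2 = 1 - SSres/SStot = 0.9534.

0.9534


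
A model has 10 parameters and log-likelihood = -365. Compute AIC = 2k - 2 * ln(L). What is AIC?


AIC = 2k - 2*loglik = 2(10) - 2(-365).
= 20 + 730 = 750.

750


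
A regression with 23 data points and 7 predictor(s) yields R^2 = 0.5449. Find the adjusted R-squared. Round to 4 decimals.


Adjusted R^2 = 1 - (1 - R^2) * (n-1)/(n-p-1).
(1 - R^2) = 0.4551.
(n-1)/(n-p-1) = 22/15.
(1 - R^2) * (n-1) = 0.4551 * 22 = 10.0122.
Divide by (n-p-1): 10.0122 / 15 = 0.6675.
Adj R^2 = 1 - 0.6675 = 0.3325.

0.3325


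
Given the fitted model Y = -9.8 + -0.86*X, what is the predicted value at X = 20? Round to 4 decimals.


Plug X = 20 into Y = -9.8 + -0.86*X:
Y = -9.8 + -17.2000 = -27.0000.

-27.0000


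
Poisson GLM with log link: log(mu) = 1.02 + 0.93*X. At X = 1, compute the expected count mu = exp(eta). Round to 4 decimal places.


eta = 1.02 + 0.93 * 1 = 1.9500.
mu = exp(1.9500) = 7.0287.

7.0287


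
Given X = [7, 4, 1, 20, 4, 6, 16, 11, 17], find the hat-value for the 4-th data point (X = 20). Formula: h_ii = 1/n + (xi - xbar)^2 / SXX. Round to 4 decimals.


Compute xbar = 9.5556 with n = 9 observations.
SXX = 362.2222.
Leverage = 1/9 + (20 - 9.5556)^2/362.2222 = 0.4123.

0.4123


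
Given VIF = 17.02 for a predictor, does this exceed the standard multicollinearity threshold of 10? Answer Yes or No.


Compare VIF = 17.02 to the threshold of 10.
17.02 >= 10, so the answer is Yes.

Yes


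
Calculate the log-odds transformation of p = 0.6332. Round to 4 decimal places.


The odds are p/(1-p) = 0.6332 / 0.3668 = 1.7263.
logit(p) = ln(1.7263) = 0.5460.

0.5460


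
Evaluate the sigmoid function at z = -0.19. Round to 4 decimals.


First, exp(0.1900) = 1.2092.
Then sigma(z) = 1/(1 + 1.2092) = 0.4526.

0.4526


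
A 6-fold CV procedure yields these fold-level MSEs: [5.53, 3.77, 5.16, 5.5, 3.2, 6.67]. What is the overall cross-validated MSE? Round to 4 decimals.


Total MSE across folds = 29.8300.
CV-MSE = 29.8300/6 = 4.9717.

4.9717


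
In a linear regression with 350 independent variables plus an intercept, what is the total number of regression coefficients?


Each predictor gets one coefficient, plus one intercept.
Total parameters = 350 + 1 = 351.

351


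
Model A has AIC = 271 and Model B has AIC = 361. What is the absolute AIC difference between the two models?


|AIC_A - AIC_B| = |271 - 361| = 90.
Model A is preferred (lower AIC).

90


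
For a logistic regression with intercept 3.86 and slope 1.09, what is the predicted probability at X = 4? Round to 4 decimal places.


Compute z = 3.86 + (1.09)(4) = 8.2200.
exp(-z) = 0.0003.
P = 1/(1 + 0.0003) = 0.9997.

0.9997


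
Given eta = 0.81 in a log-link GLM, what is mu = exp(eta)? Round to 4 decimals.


The inverse log link gives:
mu = exp(0.81) = 2.2479.

2.2479


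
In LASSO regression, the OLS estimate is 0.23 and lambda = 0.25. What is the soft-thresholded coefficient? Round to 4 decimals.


Check: |0.23| = 0.23 vs lambda = 0.25.
Since |beta| <= lambda, the coefficient is set to 0.
Soft-thresholded coefficient = 0.0000.

0.0000


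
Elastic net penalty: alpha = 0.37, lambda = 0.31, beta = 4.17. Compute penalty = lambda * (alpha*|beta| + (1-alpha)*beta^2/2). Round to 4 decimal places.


L1 component = 0.37 * |4.17| = 1.5429.
L2 component = 0.63 * 4.17^2 / 2 = 5.4775.
Penalty = 0.31 * (1.5429 + 5.4775) = 0.31 * 7.0204 = 2.1763.

2.1763


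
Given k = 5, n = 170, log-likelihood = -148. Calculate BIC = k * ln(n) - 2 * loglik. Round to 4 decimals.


ln(170) = 5.135798.
k * ln(n) = 5 * 5.135798 = 25.678990.
-2L = 296.
BIC = 25.678990 + 296 = 321.678990, which rounds to 321.6790.

321.6790


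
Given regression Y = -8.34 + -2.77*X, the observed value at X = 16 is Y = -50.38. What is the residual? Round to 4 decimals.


Compute yhat = -8.34 + (-2.77)(16) = -52.6600.
Residual = actual - predicted = -50.38 - -52.6600 = 2.2800.

2.2800


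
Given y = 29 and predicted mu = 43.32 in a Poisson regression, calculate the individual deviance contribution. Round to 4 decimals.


First: ln(29/43.32) = -0.401319.
Then: 29 * -0.401319 = -11.638251.
y - mu = 29 - 43.32 = -14.32.
D = 2(-11.638251 - -14.32) = 5.363498, which rounds to 5.3635.

5.3635


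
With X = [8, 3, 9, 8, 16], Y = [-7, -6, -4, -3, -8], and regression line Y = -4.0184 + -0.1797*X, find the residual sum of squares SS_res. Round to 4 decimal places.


For each point, residual = actual - predicted.
Residuals: [-1.5440, -1.4425, 1.6357, 2.4560, -1.1064].
Sum of squared residuals = 14.3963.

14.3963
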